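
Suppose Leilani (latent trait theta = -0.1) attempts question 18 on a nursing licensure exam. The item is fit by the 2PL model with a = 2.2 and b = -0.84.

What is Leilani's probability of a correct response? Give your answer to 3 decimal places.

P(theta) = 1 / (1 + exp(−a(theta − b)))
Exponent: 2.2 × (-0.1 − (-0.84)) = 1.6280
1/(1 + e^{-1.6280}) = 0.8359

0.836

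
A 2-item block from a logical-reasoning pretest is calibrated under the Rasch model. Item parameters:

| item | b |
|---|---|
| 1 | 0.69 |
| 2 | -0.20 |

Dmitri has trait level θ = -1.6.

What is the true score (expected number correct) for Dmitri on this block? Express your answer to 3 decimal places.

P(θ) = 1 / (1 + exp(−(θ − b)))
P_1 = 1/(1+e^{2.2900}) = 0.0920
P_2 = 1/(1+e^{1.4000}) = 0.1978
E[score] = 0.0920 + 0.1978 = 0.2898

0.290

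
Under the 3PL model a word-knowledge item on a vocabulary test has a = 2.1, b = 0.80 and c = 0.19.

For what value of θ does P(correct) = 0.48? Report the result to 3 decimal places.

P(θ) = c + (1 − c) · 1 / (1 + exp(−a(θ − b)))
Remove guessing floor: (0.48 − 0.19)/(1 − 0.19) = 0.3580
logit = ln(0.3580/0.6420) = -0.5839
θ = b + logit/(a) = 0.80 + (-0.5839)/2.1000 = 0.5219

0.522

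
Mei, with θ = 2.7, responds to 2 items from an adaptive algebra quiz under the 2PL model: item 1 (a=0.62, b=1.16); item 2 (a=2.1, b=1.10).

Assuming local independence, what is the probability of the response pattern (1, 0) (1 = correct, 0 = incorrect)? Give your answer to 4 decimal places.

P(θ) = 1 / (1 + exp(−a(θ − b)))
P_1 = 1/(1+e^{-0.9548}) = 0.7221
P_2 = 1/(1+e^{-3.3600}) = 0.9664
L = P_1 × (1−P_2) = 0.7221 × 0.0336 = 0.02424

0.0242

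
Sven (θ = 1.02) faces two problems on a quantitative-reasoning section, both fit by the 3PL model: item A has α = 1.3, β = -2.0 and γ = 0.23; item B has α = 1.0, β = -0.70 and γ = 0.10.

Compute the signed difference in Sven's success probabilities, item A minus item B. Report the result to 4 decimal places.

P(θ) = γ + (1 − γ) · 1 / (1 + exp(−α(θ − β)))
P_A = 0.9851
P_B = 0.8633
P_A − P_B = 0.1218

0.1218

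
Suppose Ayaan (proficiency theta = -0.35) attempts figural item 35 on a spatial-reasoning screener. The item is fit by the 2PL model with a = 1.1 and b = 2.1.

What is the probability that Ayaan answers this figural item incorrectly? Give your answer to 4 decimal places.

0.9367

P(theta) = 1 / (1 + exp(−a(theta − b)))
Exponent: 1.1 × (-0.35 − 2.1) = -2.6950
1/(1 + e^{2.6950}) = 0.0633
P(incorrect) = 1 − 0.0633 = 0.9367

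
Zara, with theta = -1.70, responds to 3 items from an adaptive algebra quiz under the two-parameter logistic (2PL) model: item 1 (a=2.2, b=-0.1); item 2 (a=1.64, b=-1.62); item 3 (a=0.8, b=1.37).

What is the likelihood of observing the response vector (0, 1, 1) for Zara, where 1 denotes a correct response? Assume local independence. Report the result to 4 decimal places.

P(theta) = 1 / (1 + exp(−a(theta − b)))
P_1 = 1/(1+e^{3.5200}) = 0.0287
P_2 = 1/(1+e^{0.1312}) = 0.4672
P_3 = 1/(1+e^{2.4560}) = 0.0790
L = (1−P_1) × P_2 × P_3 = 0.9713 × 0.4672 × 0.0790 = 0.03585

0.0359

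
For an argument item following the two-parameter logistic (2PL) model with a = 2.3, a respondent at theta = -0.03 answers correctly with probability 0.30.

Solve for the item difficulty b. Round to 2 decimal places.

P(theta) = 1 / (1 + exp(−a(theta − b)))
logit(0.30) = ln(0.30/0.70) = -0.8473
b = theta − logit/(a) = -0.03 − (-0.8473)/2.3000 = 0.3384

0.34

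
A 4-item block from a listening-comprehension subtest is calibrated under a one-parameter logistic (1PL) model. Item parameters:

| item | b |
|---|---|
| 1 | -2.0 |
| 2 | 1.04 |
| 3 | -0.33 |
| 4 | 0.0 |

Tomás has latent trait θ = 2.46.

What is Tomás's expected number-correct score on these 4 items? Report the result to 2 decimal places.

P(θ) = 1 / (1 + exp(−(θ − b)))
P_1 = 1/(1+e^{-4.4600}) = 0.9886
P_2 = 1/(1+e^{-1.4200}) = 0.8053
P_3 = 1/(1+e^{-2.7900}) = 0.9421
P_4 = 1/(1+e^{-2.4600}) = 0.9213
E[score] = 0.9886 + 0.8053 + 0.9421 + 0.9213 = 3.6573

3.66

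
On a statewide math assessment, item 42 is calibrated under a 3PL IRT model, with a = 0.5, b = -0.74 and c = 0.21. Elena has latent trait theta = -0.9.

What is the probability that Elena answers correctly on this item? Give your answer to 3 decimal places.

P(theta) = c + (1 − c) · 1 / (1 + exp(−a(theta − b)))
Exponent: 0.5 × (-0.9 − (-0.74)) = -0.0800
1/(1 + e^{0.0800}) = 0.4800
P = 0.21 + 0.79 × 0.4800 = 0.5892

0.589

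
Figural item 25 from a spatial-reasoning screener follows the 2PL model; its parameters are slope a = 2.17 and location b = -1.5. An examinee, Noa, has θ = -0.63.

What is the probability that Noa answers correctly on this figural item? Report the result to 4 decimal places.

0.8685

P(θ) = 1 / (1 + exp(−a(θ − b)))
Exponent: 2.17 × (-0.63 − (-1.5)) = 1.8879
1/(1 + e^{-1.8879}) = 0.8685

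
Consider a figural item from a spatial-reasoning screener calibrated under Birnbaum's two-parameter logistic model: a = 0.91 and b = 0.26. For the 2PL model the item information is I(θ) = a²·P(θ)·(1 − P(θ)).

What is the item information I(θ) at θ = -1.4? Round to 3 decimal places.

0.123

P = 1/(1+e^{1.5106}) = 0.1808
P(1−P) = 0.1808 × 0.8192 = 0.1481
I = a² × P(1−P) = 0.91² × 0.1481 = 0.12268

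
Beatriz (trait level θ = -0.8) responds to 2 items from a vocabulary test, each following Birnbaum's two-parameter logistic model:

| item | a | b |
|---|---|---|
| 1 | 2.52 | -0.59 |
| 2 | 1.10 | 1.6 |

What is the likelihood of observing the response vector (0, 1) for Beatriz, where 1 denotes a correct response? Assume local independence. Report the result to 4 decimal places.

0.0419

P(θ) = 1 / (1 + exp(−a(θ − b)))
P_1 = 1/(1+e^{0.5292}) = 0.3707
P_2 = 1/(1+e^{2.6400}) = 0.0666
L = (1−P_1) × P_2 = 0.6293 × 0.0666 = 0.04192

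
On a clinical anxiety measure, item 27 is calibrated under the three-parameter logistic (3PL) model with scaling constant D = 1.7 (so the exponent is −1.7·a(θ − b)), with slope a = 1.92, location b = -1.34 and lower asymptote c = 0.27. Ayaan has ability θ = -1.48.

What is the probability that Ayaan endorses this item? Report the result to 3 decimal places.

P(θ) = c + (1 − c) · 1 / (1 + exp(−D·a(θ − b)))
Exponent: 1.7 × 1.92 × (-1.48 − (-1.34)) = -0.4570
1/(1 + e^{0.4570}) = 0.3877
P = 0.27 + 0.73 × 0.3877 = 0.5530

0.553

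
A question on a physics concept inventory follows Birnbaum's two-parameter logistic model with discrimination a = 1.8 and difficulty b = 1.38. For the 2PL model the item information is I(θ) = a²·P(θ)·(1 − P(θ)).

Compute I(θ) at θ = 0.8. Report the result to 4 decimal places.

P = 1/(1+e^{1.0440}) = 0.2604
P(1−P) = 0.2604 × 0.7396 = 0.1926
I = a² × P(1−P) = 1.8² × 0.1926 = 0.62396

0.6240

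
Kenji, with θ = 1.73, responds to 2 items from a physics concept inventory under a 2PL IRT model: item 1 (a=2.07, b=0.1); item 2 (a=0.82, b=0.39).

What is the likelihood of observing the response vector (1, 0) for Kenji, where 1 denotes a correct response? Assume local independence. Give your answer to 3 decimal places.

P(θ) = 1 / (1 + exp(−a(θ − b)))
P_1 = 1/(1+e^{-3.3741}) = 0.9669
P_2 = 1/(1+e^{-1.0988}) = 0.7500
L = P_1 × (1−P_2) = 0.9669 × 0.2500 = 0.24169

0.242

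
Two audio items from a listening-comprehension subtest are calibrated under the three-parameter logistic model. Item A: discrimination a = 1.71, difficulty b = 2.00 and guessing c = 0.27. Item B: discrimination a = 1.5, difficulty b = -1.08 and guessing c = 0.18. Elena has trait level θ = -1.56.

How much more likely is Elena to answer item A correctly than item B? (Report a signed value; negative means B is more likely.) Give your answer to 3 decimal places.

-0.177

P(θ) = c + (1 − c) · 1 / (1 + exp(−a(θ − b)))
P_A = 0.2717
P_B = 0.4485
P_A − P_B = -0.1768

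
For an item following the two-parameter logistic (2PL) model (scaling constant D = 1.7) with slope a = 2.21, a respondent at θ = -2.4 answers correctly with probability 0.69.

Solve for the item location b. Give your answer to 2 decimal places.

P(θ) = 1 / (1 + exp(−D·a(θ − b)))
logit(0.69) = ln(0.69/0.31) = 0.8001
b = θ − logit/(1.7·a) = -2.4 − 0.8001/3.7570 = -2.6130

-2.61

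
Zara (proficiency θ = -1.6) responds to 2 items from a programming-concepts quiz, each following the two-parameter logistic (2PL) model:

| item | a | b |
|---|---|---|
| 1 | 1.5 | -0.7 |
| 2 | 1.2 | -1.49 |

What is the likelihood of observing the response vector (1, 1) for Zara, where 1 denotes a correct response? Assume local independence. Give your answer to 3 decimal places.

P(θ) = 1 / (1 + exp(−a(θ − b)))
P_1 = 1/(1+e^{1.3500}) = 0.2059
P_2 = 1/(1+e^{0.1320}) = 0.4670
L = P_1 × P_2 = 0.2059 × 0.4670 = 0.09615

0.096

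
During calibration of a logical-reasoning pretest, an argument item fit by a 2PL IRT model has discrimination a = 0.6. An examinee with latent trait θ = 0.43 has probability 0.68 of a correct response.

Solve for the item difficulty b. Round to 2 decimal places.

-0.83

P(θ) = 1 / (1 + exp(−a(θ − b)))
logit(0.68) = ln(0.68/0.32) = 0.7538
b = θ − logit/(a) = 0.43 − 0.7538/0.6000 = -0.8263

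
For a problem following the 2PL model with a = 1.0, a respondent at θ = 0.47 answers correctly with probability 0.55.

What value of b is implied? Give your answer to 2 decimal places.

0.27

P(θ) = 1 / (1 + exp(−a(θ − b)))
logit(0.55) = ln(0.55/0.45) = 0.2007
b = θ − logit/(a) = 0.47 − 0.2007/1.0000 = 0.2693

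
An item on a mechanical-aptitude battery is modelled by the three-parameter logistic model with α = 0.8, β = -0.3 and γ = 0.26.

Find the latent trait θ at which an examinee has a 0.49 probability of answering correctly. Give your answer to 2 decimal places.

P(θ) = γ + (1 − γ) · 1 / (1 + exp(−α(θ − β)))
Remove guessing floor: (0.49 − 0.26)/(1 − 0.26) = 0.3108
logit = ln(0.3108/0.6892) = -0.7963
θ = β + logit/(α) = -0.3 + (-0.7963)/0.8000 = -1.2954

-1.30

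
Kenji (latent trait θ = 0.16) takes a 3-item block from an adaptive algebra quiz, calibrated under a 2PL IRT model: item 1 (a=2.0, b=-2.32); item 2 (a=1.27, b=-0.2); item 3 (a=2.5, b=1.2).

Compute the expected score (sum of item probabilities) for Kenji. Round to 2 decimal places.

P(θ) = 1 / (1 + exp(−a(θ − b)))
P_1 = 1/(1+e^{-4.9600}) = 0.9930
P_2 = 1/(1+e^{-0.4572}) = 0.6123
P_3 = 1/(1+e^{2.6000}) = 0.0691
E[score] = 0.9930 + 0.6123 + 0.0691 = 1.6745

1.67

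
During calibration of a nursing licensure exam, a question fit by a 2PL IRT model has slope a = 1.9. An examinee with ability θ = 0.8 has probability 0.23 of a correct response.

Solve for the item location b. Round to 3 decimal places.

1.436

P(θ) = 1 / (1 + exp(−a(θ − b)))
logit(0.23) = ln(0.23/0.77) = -1.2083
b = θ − logit/(a) = 0.8 − (-1.2083)/1.9000 = 1.4360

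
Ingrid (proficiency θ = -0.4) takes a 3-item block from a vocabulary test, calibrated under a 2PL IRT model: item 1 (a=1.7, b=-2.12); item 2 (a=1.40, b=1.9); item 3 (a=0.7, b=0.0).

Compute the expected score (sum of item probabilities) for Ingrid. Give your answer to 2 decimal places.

1.42

P(θ) = 1 / (1 + exp(−a(θ − b)))
P_1 = 1/(1+e^{-2.9240}) = 0.9490
P_2 = 1/(1+e^{3.2200}) = 0.0384
P_3 = 1/(1+e^{0.2800}) = 0.4305
E[score] = 0.9490 + 0.0384 + 0.4305 = 1.4179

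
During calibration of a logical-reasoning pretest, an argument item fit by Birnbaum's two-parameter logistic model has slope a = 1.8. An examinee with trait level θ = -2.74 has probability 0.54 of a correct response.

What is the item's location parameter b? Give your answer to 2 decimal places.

-2.83

P(θ) = 1 / (1 + exp(−a(θ − b)))
logit(0.54) = ln(0.54/0.46) = 0.1603
b = θ − logit/(a) = -2.74 − 0.1603/1.8000 = -2.8291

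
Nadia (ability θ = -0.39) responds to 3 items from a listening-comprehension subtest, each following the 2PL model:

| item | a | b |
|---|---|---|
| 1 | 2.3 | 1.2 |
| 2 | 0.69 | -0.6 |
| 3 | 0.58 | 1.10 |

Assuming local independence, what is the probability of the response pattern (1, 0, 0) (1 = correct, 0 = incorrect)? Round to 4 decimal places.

P(θ) = 1 / (1 + exp(−a(θ − b)))
P_1 = 1/(1+e^{3.6570}) = 0.0252
P_2 = 1/(1+e^{-0.1449}) = 0.5362
P_3 = 1/(1+e^{0.8642}) = 0.2965
L = P_1 × (1−P_2) × (1−P_3) = 0.0252 × 0.4638 × 0.7035 = 0.00821

0.0082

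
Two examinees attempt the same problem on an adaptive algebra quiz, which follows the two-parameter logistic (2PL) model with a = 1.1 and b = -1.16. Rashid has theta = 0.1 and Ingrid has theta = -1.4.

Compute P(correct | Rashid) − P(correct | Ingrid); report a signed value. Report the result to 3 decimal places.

0.366

P(theta) = 1 / (1 + exp(−a(theta − b)))
P(Rashid) = 0.8000  [exponent 1.3860]
P(Ingrid) = 0.4344  [exponent -0.2640]
Difference = 0.8000 − 0.4344 = 0.3656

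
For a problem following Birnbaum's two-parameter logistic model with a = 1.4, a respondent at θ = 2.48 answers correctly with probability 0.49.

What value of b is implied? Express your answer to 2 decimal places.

2.51

P(θ) = 1 / (1 + exp(−a(θ − b)))
logit(0.49) = ln(0.49/0.51) = -0.0400
b = θ − logit/(a) = 2.48 − (-0.0400)/1.4000 = 2.5086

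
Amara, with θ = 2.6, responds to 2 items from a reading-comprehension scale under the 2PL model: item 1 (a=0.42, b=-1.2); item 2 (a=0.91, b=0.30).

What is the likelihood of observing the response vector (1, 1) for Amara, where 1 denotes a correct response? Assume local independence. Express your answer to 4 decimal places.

0.7402

P(θ) = 1 / (1 + exp(−a(θ − b)))
P_1 = 1/(1+e^{-1.5960}) = 0.8315
P_2 = 1/(1+e^{-2.0930}) = 0.8902
L = P_1 × P_2 = 0.8315 × 0.8902 = 0.74018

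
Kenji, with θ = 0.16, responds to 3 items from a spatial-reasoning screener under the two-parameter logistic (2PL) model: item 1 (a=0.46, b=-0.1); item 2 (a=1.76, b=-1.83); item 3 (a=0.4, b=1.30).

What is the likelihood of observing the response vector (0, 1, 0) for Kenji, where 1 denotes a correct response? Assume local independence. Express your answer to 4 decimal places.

0.2793

P(θ) = 1 / (1 + exp(−a(θ − b)))
P_1 = 1/(1+e^{-0.1196}) = 0.5299
P_2 = 1/(1+e^{-3.5024}) = 0.9708
P_3 = 1/(1+e^{0.4560}) = 0.3879
L = (1−P_1) × P_2 × (1−P_3) = 0.4701 × 0.9708 × 0.6121 = 0.27934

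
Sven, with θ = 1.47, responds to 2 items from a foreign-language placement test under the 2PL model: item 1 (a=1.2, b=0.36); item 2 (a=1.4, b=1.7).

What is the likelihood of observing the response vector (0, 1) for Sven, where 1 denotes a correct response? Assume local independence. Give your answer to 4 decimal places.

P(θ) = 1 / (1 + exp(−a(θ − b)))
P_1 = 1/(1+e^{-1.3320}) = 0.7912
P_2 = 1/(1+e^{0.3220}) = 0.4202
L = (1−P_1) × P_2 = 0.2088 × 0.4202 = 0.08775

0.0877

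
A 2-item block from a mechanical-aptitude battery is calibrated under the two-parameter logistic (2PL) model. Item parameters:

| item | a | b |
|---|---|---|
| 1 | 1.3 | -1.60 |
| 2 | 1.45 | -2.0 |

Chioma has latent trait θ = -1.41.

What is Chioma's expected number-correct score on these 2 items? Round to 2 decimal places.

1.26

P(θ) = 1 / (1 + exp(−a(θ − b)))
P_1 = 1/(1+e^{-0.2470}) = 0.5614
P_2 = 1/(1+e^{-0.8555}) = 0.7017
E[score] = 0.5614 + 0.7017 = 1.2632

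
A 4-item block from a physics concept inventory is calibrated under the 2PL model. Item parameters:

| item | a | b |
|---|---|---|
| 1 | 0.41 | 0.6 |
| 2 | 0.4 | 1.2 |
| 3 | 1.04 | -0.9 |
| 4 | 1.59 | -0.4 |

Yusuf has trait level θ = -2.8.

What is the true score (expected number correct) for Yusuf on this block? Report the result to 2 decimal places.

0.51

P(θ) = 1 / (1 + exp(−a(θ − b)))
P_1 = 1/(1+e^{1.3940}) = 0.1988
P_2 = 1/(1+e^{1.6000}) = 0.1680
P_3 = 1/(1+e^{1.9760}) = 0.1217
P_4 = 1/(1+e^{3.8160}) = 0.0215
E[score] = 0.1988 + 0.1680 + 0.1217 + 0.0215 = 0.5100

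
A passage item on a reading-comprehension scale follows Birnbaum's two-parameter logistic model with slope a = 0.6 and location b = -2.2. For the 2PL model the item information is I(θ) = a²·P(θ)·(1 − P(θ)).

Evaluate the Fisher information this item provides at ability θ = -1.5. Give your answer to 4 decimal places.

0.0861

P = 1/(1+e^{-0.4200}) = 0.6035
P(1−P) = 0.6035 × 0.3965 = 0.2393
I = a² × P(1−P) = 0.6² × 0.2393 = 0.08614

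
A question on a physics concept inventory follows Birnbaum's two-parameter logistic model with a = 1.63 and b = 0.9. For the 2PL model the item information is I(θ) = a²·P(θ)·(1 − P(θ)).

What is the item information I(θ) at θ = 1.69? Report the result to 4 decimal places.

P = 1/(1+e^{-1.2877}) = 0.7838
P(1−P) = 0.7838 × 0.2162 = 0.1695
I = a² × P(1−P) = 1.63² × 0.1695 = 0.45030

0.4503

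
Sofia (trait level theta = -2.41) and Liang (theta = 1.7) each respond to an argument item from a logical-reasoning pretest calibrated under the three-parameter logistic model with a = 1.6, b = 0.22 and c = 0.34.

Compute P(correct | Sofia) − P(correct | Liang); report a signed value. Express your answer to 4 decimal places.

-0.5938

P(theta) = c + (1 − c) · 1 / (1 + exp(−a(theta − b)))
P(Sofia) = 0.3497  [exponent -4.2080]
P(Liang) = 0.9435  [exponent 2.3680]
Difference = 0.3497 − 0.9435 = -0.5938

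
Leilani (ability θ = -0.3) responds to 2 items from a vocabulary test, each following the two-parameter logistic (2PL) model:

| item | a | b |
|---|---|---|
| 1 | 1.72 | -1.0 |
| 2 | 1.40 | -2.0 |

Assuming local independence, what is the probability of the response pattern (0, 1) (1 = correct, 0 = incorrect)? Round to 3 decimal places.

P(θ) = 1 / (1 + exp(−a(θ − b)))
P_1 = 1/(1+e^{-1.2040}) = 0.7692
P_2 = 1/(1+e^{-2.3800}) = 0.9153
L = (1−P_1) × P_2 = 0.2308 × 0.9153 = 0.21122

0.211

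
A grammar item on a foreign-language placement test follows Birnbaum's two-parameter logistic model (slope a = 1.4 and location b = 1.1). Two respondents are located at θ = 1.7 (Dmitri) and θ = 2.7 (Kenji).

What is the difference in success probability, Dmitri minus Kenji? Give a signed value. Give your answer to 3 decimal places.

P(θ) = 1 / (1 + exp(−a(θ − b)))
P(Dmitri) = 0.6985  [exponent 0.8400]
P(Kenji) = 0.9038  [exponent 2.2400]
Difference = 0.6985 − 0.9038 = -0.2053

-0.205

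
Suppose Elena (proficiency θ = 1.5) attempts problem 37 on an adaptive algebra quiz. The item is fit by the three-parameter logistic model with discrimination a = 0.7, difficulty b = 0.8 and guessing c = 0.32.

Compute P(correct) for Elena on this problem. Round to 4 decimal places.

0.7417

P(θ) = c + (1 − c) · 1 / (1 + exp(−a(θ − b)))
Exponent: 0.7 × (1.5 − 0.8) = 0.4900
1/(1 + e^{-0.4900}) = 0.6201
P = 0.32 + 0.68 × 0.6201 = 0.7417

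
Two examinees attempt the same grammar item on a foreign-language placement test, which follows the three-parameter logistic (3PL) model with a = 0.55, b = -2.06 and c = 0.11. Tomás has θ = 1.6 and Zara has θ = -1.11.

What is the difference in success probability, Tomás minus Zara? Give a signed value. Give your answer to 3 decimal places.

P(θ) = c + (1 − c) · 1 / (1 + exp(−a(θ − b)))
P(Tomás) = 0.8951  [exponent 2.0130]
P(Zara) = 0.6687  [exponent 0.5225]
Difference = 0.8951 − 0.6687 = 0.2264

0.226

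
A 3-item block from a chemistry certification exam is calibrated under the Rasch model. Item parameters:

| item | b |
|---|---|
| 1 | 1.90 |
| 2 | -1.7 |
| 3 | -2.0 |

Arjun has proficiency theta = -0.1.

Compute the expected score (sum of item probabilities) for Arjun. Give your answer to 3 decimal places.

1.821

P(theta) = 1 / (1 + exp(−(theta − b)))
P_1 = 1/(1+e^{2.0000}) = 0.1192
P_2 = 1/(1+e^{-1.6000}) = 0.8320
P_3 = 1/(1+e^{-1.9000}) = 0.8699
E[score] = 0.1192 + 0.8320 + 0.8699 = 1.8211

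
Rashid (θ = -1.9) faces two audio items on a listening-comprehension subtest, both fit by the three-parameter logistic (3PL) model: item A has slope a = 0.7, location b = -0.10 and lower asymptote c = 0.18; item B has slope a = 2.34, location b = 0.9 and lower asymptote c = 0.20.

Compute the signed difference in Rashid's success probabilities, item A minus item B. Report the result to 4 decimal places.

P(θ) = c + (1 − c) · 1 / (1 + exp(−a(θ − b)))
P_A = 0.3612
P_B = 0.2011
P_A − P_B = 0.1601

0.1601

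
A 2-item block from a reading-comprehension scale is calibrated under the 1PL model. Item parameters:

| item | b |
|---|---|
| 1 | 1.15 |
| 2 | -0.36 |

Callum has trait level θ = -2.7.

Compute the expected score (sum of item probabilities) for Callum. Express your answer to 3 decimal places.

0.109

P(θ) = 1 / (1 + exp(−(θ − b)))
P_1 = 1/(1+e^{3.8500}) = 0.0208
P_2 = 1/(1+e^{2.3400}) = 0.0879
E[score] = 0.0208 + 0.0879 = 0.1087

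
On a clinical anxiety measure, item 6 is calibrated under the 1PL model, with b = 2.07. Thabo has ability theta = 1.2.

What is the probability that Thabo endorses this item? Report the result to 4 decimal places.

P(theta) = 1 / (1 + exp(−(theta − b)))
Exponent: (1.2 − 2.07) = -0.8700
1/(1 + e^{0.8700}) = 0.2953
P = 0.2953

0.2953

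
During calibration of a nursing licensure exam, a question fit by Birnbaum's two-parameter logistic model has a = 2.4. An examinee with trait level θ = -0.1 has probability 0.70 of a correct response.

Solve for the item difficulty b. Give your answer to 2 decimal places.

P(θ) = 1 / (1 + exp(−a(θ − b)))
logit(0.70) = ln(0.70/0.30) = 0.8473
b = θ − logit/(a) = -0.1 − 0.8473/2.4000 = -0.4530

-0.45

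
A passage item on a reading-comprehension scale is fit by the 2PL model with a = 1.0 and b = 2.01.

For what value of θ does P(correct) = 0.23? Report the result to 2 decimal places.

P(θ) = 1 / (1 + exp(−a(θ − b)))
logit = ln(0.2300/0.7700) = -1.2083
θ = b + logit/(a) = 2.01 + (-1.2083)/1.0000 = 0.8017

0.80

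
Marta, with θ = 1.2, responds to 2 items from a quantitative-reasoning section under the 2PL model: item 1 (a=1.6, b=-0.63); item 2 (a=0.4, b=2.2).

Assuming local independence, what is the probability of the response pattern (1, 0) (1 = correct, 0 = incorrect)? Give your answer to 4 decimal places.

P(θ) = 1 / (1 + exp(−a(θ − b)))
P_1 = 1/(1+e^{-2.9280}) = 0.9492
P_2 = 1/(1+e^{0.4000}) = 0.4013
L = P_1 × (1−P_2) = 0.9492 × 0.5987 = 0.56828

0.5683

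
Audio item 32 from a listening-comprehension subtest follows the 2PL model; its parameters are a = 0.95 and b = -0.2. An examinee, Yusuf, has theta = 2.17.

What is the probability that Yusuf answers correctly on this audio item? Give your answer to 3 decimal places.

0.905

P(theta) = 1 / (1 + exp(−a(theta − b)))
Exponent: 0.95 × (2.17 − (-0.2)) = 2.2515
1/(1 + e^{-2.2515}) = 0.9048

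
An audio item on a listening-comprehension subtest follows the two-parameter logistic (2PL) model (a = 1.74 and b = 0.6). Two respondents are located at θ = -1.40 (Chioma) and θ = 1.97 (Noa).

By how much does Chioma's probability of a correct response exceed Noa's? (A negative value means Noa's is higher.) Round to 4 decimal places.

-0.8857

P(θ) = 1 / (1 + exp(−a(θ − b)))
P(Chioma) = 0.0299  [exponent -3.4800]
P(Noa) = 0.9156  [exponent 2.3838]
Difference = 0.0299 − 0.9156 = -0.8857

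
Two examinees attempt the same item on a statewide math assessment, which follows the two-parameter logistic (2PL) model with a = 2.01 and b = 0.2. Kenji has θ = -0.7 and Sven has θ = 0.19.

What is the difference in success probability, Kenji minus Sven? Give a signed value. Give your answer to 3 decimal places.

-0.354

P(θ) = 1 / (1 + exp(−a(θ − b)))
P(Kenji) = 0.1408  [exponent -1.8090]
P(Sven) = 0.4950  [exponent -0.0201]
Difference = 0.1408 − 0.4950 = -0.3542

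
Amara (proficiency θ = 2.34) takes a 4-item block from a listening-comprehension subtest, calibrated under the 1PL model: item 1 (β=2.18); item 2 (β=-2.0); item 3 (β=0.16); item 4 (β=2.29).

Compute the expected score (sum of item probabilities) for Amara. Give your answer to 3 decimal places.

P(θ) = 1 / (1 + exp(−(θ − β)))
P_1 = 1/(1+e^{-0.1600}) = 0.5399
P_2 = 1/(1+e^{-4.3400}) = 0.9871
P_3 = 1/(1+e^{-2.1800}) = 0.8984
P_4 = 1/(1+e^{-0.0500}) = 0.5125
E[score] = 0.5399 + 0.9871 + 0.8984 + 0.5125 = 2.9380

2.938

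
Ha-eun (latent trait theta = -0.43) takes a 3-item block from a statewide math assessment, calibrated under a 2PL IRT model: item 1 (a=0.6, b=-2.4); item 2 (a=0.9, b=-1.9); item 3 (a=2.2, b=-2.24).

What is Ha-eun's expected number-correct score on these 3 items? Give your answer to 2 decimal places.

2.54

P(theta) = 1 / (1 + exp(−a(theta − b)))
P_1 = 1/(1+e^{-1.1820}) = 0.7653
P_2 = 1/(1+e^{-1.3230}) = 0.7897
P_3 = 1/(1+e^{-3.9820}) = 0.9817
E[score] = 0.7653 + 0.7897 + 0.9817 = 2.5367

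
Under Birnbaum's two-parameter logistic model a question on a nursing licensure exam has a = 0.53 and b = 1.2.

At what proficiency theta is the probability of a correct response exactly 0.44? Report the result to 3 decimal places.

P(theta) = 1 / (1 + exp(−a(theta − b)))
logit = ln(0.4400/0.5600) = -0.2412
theta = b + logit/(a) = 1.2 + (-0.2412)/0.5300 = 0.7450

0.745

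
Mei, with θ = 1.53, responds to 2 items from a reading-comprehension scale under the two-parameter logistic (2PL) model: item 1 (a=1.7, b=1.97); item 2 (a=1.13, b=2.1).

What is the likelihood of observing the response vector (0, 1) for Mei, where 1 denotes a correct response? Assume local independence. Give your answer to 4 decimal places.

0.2337

P(θ) = 1 / (1 + exp(−a(θ − b)))
P_1 = 1/(1+e^{0.7480}) = 0.3213
P_2 = 1/(1+e^{0.6441}) = 0.3443
L = (1−P_1) × P_2 = 0.6787 × 0.3443 = 0.23370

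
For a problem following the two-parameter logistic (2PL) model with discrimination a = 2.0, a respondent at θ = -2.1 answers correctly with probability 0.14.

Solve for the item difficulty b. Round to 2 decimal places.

P(θ) = 1 / (1 + exp(−a(θ − b)))
logit(0.14) = ln(0.14/0.86) = -1.8153
b = θ − logit/(a) = -2.1 − (-1.8153)/2.0000 = -1.1924

-1.19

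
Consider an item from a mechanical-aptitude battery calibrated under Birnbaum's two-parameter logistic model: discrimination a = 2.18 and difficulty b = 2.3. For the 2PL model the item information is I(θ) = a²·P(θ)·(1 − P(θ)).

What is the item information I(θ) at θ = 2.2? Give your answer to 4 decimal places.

1.1741

P = 1/(1+e^{0.2180}) = 0.4457
P(1−P) = 0.4457 × 0.5543 = 0.2471
I = a² × P(1−P) = 2.18² × 0.2471 = 1.17410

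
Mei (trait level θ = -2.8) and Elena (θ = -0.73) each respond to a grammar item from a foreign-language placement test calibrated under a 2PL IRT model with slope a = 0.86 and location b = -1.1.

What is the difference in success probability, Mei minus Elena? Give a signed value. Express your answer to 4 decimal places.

-0.3907

P(θ) = 1 / (1 + exp(−a(θ − b)))
P(Mei) = 0.1882  [exponent -1.4620]
P(Elena) = 0.5789  [exponent 0.3182]
Difference = 0.1882 − 0.5789 = -0.3907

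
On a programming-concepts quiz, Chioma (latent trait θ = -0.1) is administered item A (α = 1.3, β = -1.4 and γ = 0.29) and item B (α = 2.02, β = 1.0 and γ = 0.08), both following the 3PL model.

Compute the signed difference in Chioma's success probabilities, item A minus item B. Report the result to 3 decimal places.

P(θ) = γ + (1 − γ) · 1 / (1 + exp(−α(θ − β)))
P_A = 0.8894
P_B = 0.1700
P_A − P_B = 0.7194

0.719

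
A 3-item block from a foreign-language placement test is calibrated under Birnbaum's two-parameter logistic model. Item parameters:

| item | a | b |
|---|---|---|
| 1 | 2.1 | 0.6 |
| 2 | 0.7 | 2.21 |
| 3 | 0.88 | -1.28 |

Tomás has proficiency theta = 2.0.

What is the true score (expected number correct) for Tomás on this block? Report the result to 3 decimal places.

2.360

P(theta) = 1 / (1 + exp(−a(theta − b)))
P_1 = 1/(1+e^{-2.9400}) = 0.9498
P_2 = 1/(1+e^{0.1470}) = 0.4633
P_3 = 1/(1+e^{-2.8864}) = 0.9472
E[score] = 0.9498 + 0.4633 + 0.9472 = 2.3603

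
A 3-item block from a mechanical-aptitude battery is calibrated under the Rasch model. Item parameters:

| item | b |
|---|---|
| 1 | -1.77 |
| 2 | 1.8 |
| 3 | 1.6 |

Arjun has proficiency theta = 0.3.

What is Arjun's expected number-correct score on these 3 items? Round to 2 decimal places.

1.28

P(theta) = 1 / (1 + exp(−(theta − b)))
P_1 = 1/(1+e^{-2.0700}) = 0.8880
P_2 = 1/(1+e^{1.5000}) = 0.1824
P_3 = 1/(1+e^{1.3000}) = 0.2142
E[score] = 0.8880 + 0.1824 + 0.2142 = 1.2845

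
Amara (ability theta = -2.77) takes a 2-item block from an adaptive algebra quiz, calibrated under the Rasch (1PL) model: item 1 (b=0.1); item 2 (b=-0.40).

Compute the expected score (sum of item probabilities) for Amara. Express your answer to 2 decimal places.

P(theta) = 1 / (1 + exp(−(theta − b)))
P_1 = 1/(1+e^{2.8700}) = 0.0537
P_2 = 1/(1+e^{2.3700}) = 0.0855
E[score] = 0.0537 + 0.0855 = 0.1391

0.14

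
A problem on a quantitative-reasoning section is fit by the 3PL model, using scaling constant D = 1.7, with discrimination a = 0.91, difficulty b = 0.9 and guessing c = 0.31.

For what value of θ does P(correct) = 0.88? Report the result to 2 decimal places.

P(θ) = c + (1 − c) · 1 / (1 + exp(−D·a(θ − b)))
Remove guessing floor: (0.88 − 0.31)/(1 − 0.31) = 0.8261
logit = ln(0.8261/0.1739) = 1.5581
θ = b + logit/(1.7·a) = 0.9 + 1.5581/1.5470 = 1.9072

1.91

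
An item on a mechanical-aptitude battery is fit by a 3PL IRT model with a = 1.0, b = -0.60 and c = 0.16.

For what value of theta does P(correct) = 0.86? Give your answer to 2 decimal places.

1.01

P(theta) = c + (1 − c) · 1 / (1 + exp(−a(theta − b)))
Remove guessing floor: (0.86 − 0.16)/(1 − 0.16) = 0.8333
logit = ln(0.8333/0.1667) = 1.6094
theta = b + logit/(a) = -0.60 + 1.6094/1.0000 = 1.0094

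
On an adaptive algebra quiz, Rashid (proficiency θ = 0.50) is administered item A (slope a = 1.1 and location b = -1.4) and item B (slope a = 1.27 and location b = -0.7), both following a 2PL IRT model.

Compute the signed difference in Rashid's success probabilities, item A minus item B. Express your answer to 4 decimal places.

P(θ) = 1 / (1 + exp(−a(θ − b)))
P_A = 0.8899
P_B = 0.8211
P_A − P_B = 0.0688

0.0688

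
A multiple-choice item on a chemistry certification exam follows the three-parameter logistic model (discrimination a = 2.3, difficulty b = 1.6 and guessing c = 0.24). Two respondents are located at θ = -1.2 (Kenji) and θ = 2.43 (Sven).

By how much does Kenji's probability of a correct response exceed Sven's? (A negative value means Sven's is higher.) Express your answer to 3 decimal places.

P(θ) = c + (1 − c) · 1 / (1 + exp(−a(θ − b)))
P(Kenji) = 0.2412  [exponent -6.4400]
P(Sven) = 0.9019  [exponent 1.9090]
Difference = 0.2412 − 0.9019 = -0.6607

-0.661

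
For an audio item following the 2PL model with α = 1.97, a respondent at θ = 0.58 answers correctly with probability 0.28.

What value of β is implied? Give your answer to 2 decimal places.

1.06

P(θ) = 1 / (1 + exp(−α(θ − β)))
logit(0.28) = ln(0.28/0.72) = -0.9445
β = θ − logit/(α) = 0.58 − (-0.9445)/1.9700 = 1.0594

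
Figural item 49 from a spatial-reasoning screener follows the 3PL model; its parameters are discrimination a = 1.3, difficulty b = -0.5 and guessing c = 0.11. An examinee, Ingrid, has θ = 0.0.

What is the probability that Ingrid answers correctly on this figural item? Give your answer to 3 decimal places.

0.695

P(θ) = c + (1 − c) · 1 / (1 + exp(−a(θ − b)))
Exponent: 1.3 × (0.0 − (-0.5)) = 0.6500
1/(1 + e^{-0.6500}) = 0.6570
P = 0.11 + 0.89 × 0.6570 = 0.6947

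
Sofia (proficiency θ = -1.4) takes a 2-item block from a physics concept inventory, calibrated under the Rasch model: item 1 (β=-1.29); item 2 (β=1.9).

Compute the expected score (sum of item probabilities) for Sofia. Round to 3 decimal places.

P(θ) = 1 / (1 + exp(−(θ − β)))
P_1 = 1/(1+e^{0.1100}) = 0.4725
P_2 = 1/(1+e^{3.3000}) = 0.0356
E[score] = 0.4725 + 0.0356 = 0.5081

0.508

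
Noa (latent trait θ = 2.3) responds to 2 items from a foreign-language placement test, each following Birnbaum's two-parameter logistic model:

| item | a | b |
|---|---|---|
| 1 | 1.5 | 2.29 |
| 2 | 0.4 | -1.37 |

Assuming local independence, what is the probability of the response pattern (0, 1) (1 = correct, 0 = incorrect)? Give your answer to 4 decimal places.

0.4033

P(θ) = 1 / (1 + exp(−a(θ − b)))
P_1 = 1/(1+e^{-0.0150}) = 0.5037
P_2 = 1/(1+e^{-1.4680}) = 0.8128
L = (1−P_1) × P_2 = 0.4963 × 0.8128 = 0.40333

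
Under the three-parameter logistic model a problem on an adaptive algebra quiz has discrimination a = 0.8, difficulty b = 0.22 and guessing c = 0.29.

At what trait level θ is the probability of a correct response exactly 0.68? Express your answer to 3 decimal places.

P(θ) = c + (1 − c) · 1 / (1 + exp(−a(θ − b)))
Remove guessing floor: (0.68 − 0.29)/(1 − 0.29) = 0.5493
logit = ln(0.5493/0.4507) = 0.1978
θ = b + logit/(a) = 0.22 + 0.1978/0.8000 = 0.4673

0.467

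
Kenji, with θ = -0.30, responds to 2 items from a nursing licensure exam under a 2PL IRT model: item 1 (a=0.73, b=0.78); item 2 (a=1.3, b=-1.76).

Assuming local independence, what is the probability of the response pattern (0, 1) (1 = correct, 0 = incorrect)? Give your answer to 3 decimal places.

0.598

P(θ) = 1 / (1 + exp(−a(θ − b)))
P_1 = 1/(1+e^{0.7884}) = 0.3125
P_2 = 1/(1+e^{-1.8980}) = 0.8697
L = (1−P_1) × P_2 = 0.6875 × 0.8697 = 0.59788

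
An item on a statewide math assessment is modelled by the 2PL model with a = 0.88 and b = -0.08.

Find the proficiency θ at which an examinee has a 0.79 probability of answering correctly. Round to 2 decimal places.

P(θ) = 1 / (1 + exp(−a(θ − b)))
logit = ln(0.7900/0.2100) = 1.3249
θ = b + logit/(a) = -0.08 + 1.3249/0.8800 = 1.4256

1.43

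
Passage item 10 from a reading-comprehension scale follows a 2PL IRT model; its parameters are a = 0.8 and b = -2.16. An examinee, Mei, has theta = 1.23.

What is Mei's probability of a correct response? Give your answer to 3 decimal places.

0.938

P(theta) = 1 / (1 + exp(−a(theta − b)))
Exponent: 0.8 × (1.23 − (-2.16)) = 2.7120
1/(1 + e^{-2.7120}) = 0.9377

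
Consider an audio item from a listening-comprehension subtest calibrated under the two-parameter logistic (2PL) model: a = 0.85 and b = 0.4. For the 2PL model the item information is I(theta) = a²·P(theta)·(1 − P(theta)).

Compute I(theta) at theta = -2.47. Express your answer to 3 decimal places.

P = 1/(1+e^{2.4395}) = 0.0802
P(1−P) = 0.0802 × 0.9198 = 0.0738
I = a² × P(1−P) = 0.85² × 0.0738 = 0.05330

0.053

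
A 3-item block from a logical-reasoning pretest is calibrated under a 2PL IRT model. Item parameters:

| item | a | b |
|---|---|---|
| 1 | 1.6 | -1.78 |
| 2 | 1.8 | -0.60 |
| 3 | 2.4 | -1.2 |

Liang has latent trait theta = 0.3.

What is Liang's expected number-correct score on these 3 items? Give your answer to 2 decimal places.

P(theta) = 1 / (1 + exp(−a(theta − b)))
P_1 = 1/(1+e^{-3.3280}) = 0.9654
P_2 = 1/(1+e^{-1.6200}) = 0.8348
P_3 = 1/(1+e^{-3.6000}) = 0.9734
E[score] = 0.9654 + 0.8348 + 0.9734 = 2.7736

2.77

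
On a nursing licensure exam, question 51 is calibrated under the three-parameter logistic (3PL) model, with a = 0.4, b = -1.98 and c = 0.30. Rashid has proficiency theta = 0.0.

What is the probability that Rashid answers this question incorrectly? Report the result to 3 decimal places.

0.218

P(theta) = c + (1 − c) · 1 / (1 + exp(−a(theta − b)))
Exponent: 0.4 × (0.0 − (-1.98)) = 0.7920
1/(1 + e^{-0.7920}) = 0.6883
P = 0.30 + 0.70 × 0.6883 = 0.7818
P(incorrect) = 1 − 0.7818 = 0.2182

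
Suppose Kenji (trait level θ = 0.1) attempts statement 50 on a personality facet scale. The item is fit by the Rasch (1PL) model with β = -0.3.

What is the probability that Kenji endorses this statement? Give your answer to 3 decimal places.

0.599

P(θ) = 1 / (1 + exp(−(θ − β)))
Exponent: (0.1 − (-0.3)) = 0.4000
1/(1 + e^{-0.4000}) = 0.5987
P = 0.5987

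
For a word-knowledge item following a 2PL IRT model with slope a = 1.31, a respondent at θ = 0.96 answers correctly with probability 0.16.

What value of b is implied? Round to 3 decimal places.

2.226

P(θ) = 1 / (1 + exp(−a(θ − b)))
logit(0.16) = ln(0.16/0.84) = -1.6582
b = θ − logit/(a) = 0.96 − (-1.6582)/1.3100 = 2.2258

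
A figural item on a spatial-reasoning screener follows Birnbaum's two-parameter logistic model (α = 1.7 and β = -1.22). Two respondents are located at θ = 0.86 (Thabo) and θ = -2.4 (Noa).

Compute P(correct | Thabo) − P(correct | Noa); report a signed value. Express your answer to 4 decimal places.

0.8531

P(θ) = 1 / (1 + exp(−α(θ − β)))
P(Thabo) = 0.9717  [exponent 3.5360]
P(Noa) = 0.1186  [exponent -2.0060]
Difference = 0.9717 − 0.1186 = 0.8531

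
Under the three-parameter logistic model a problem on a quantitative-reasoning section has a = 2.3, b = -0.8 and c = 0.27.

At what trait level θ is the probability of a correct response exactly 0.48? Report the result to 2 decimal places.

-1.19

P(θ) = c + (1 − c) · 1 / (1 + exp(−a(θ − b)))
Remove guessing floor: (0.48 − 0.27)/(1 − 0.27) = 0.2877
logit = ln(0.2877/0.7123) = -0.9067
θ = b + logit/(a) = -0.8 + (-0.9067)/2.3000 = -1.1942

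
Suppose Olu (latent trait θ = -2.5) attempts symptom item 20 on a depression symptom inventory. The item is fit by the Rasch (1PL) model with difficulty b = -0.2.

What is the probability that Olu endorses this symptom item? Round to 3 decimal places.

P(θ) = 1 / (1 + exp(−(θ − b)))
Exponent: (-2.5 − (-0.2)) = -2.3000
1/(1 + e^{2.3000}) = 0.0911
P = 0.0911

0.091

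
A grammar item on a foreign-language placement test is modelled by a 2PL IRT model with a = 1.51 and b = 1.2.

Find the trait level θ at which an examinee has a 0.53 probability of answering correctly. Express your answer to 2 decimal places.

P(θ) = 1 / (1 + exp(−a(θ − b)))
logit = ln(0.5300/0.4700) = 0.1201
θ = b + logit/(a) = 1.2 + 0.1201/1.5100 = 1.2796

1.28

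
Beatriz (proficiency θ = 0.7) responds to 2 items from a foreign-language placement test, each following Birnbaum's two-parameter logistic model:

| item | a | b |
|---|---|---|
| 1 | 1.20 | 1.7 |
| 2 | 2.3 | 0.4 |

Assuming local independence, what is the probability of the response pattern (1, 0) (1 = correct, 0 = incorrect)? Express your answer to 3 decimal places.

P(θ) = 1 / (1 + exp(−a(θ − b)))
P_1 = 1/(1+e^{1.2000}) = 0.2315
P_2 = 1/(1+e^{-0.6900}) = 0.6660
L = P_1 × (1−P_2) = 0.2315 × 0.3340 = 0.07732

0.077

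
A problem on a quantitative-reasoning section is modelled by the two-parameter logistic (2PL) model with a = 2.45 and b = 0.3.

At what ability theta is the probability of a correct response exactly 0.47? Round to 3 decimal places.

0.251

P(theta) = 1 / (1 + exp(−a(theta − b)))
logit = ln(0.4700/0.5300) = -0.1201
theta = b + logit/(a) = 0.3 + (-0.1201)/2.4500 = 0.2510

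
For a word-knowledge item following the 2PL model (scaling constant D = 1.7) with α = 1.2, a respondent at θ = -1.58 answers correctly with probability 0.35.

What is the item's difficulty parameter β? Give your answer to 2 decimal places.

-1.28

P(θ) = 1 / (1 + exp(−D·α(θ − β)))
logit(0.35) = ln(0.35/0.65) = -0.6190
β = θ − logit/(1.7·α) = -1.58 − (-0.6190)/2.0400 = -1.2765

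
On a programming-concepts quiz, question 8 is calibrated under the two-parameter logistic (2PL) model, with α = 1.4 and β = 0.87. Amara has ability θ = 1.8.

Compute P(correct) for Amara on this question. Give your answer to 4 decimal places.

P(θ) = 1 / (1 + exp(−α(θ − β)))
Exponent: 1.4 × (1.8 − 0.87) = 1.3020
1/(1 + e^{-1.3020}) = 0.7862

0.7862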